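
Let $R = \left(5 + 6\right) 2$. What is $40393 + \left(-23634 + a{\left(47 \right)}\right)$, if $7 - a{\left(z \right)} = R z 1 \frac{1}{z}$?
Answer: $16744$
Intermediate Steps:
$R = 22$ ($R = 11 \cdot 2 = 22$)
$a{\left(z \right)} = -15$ ($a{\left(z \right)} = 7 - 22 z 1 \frac{1}{z} = 7 - \frac{22 z}{z} = 7 - 22 = -15$)
$40393 + \left(-23634 + a{\left(47 \right)}\right) = 40393 - 23649 = 16744$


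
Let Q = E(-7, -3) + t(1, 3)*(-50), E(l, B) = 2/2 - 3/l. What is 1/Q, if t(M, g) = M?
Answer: -7/340 ≈ -0.020588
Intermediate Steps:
E(l, B) = 1 - 3/l (E(l, B) = 2*(½) - 3/l = 1 - 3/l)
Q = -340/7 (Q = (-3 - 7)/(-7) + 1*(-50) = -⅐*(-10) - 50 = 10/7 - 50 = -340/7 ≈ -48.571)
1/Q = 1/(-340/7) = -7/340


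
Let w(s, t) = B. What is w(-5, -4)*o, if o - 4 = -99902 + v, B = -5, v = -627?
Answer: 502625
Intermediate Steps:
w(s, t) = -5
o = -100525 (o = 4 + (-99902 - 627) = 4 - 100529 = -100525)
w(-5, -4)*o = -5*(-100525) = 502625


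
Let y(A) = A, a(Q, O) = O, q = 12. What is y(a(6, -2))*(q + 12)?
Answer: -48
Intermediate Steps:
y(a(6, -2))*(q + 12) = -2*(12 + 12) = -2*24 = -48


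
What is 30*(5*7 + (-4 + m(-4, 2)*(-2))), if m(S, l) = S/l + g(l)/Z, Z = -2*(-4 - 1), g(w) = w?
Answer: 1038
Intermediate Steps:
Z = 10 (Z = -2*(-5) = 10)
m(S, l) = l/10 + S/l (m(S, l) = S/l + l/10 = l/10 + S/l)
30*(5*7 + (-4 + m(-4, 2)*(-2))) = 30*(5*7 + (-4 + ((1/10)*2 - 4/2)*(-2))) = 30*(35 + (-4 + (1/5 - 4*1/2)*(-2))) = 30*(35 + (-4 + (1/5 - 2)*(-2))) = 30*(35 + (-4 - 9/5*(-2))) = 30*(35 + (-4 + 18/5)) = 30*(35 - 2/5) = 30*(173/5) = 1038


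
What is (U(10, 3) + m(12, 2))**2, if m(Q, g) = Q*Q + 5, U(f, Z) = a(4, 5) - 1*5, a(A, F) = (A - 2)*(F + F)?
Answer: 26896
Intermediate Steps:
a(A, F) = 2*F*(-2 + A) (a(A, F) = (-2 + A)*(2*F) = 2*F*(-2 + A))
U(f, Z) = 15 (U(f, Z) = 2*5*(-2 + 4) - 1*5 = 2*5*2 - 5 = 20 - 5 = 15)
m(Q, g) = 5 + Q**2 (m(Q, g) = Q**2 + 5 = 5 + Q**2)
(U(10, 3) + m(12, 2))**2 = (15 + (5 + 12**2))**2 = (15 + (5 + 144))**2 = (15 + 149)**2 = 164**2 = 26896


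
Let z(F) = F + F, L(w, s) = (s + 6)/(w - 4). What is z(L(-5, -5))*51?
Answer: -34/3 ≈ -11.333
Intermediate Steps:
L(w, s) = (6 + s)/(-4 + w)
z(F) = 2*F
z(L(-5, -5))*51 = (2*((6 - 5)/(-4 - 5)))*51 = (2*(1/(-9)))*51 = (2*(-1/9*1))*51 = (2*(-1/9))*51 = -2/9*51 = -34/3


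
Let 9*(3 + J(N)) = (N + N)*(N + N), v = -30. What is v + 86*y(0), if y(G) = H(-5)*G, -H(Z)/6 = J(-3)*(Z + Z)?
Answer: -30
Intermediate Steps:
J(N) = -3 + 4*N**2/9 (J(N) = -3 + ((N + N)*(N + N))/9 = -3 + ((2*N)*(2*N))/9 = -3 + (4*N**2)/9 = -3 + 4*N**2/9)
H(Z) = -12*Z (H(Z) = -6*(-3 + (4/9)*(-3)**2)*(Z + Z) = -6*(-3 + (4/9)*9)*2*Z = -6*(-3 + 4)*2*Z = -6*2*Z = -12*Z)
y(G) = 60*G (y(G) = (-12*(-5))*G = 60*G)
v + 86*y(0) = -30 + 86*(60*0) = -30 + 86*0 = -30 + 0 = -30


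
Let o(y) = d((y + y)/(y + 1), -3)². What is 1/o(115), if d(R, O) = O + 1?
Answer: ¼ ≈ 0.25000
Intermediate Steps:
d(R, O) = 1 + O
o(y) = 4 (o(y) = (1 - 3)² = (-2)² = 4)
1/o(115) = 1/4 = ¼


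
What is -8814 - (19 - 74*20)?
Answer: -7353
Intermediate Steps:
-8814 - (19 - 74*20) = -8814 - (19 - 1480) = -8814 - 1*(-1461) = -8814 + 1461 = -7353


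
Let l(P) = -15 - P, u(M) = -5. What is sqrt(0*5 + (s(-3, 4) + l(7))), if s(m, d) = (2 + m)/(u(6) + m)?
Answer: 5*I*sqrt(14)/4 ≈ 4.6771*I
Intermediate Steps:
s(m, d) = (2 + m)/(-5 + m)
sqrt(0*5 + (s(-3, 4) + l(7))) = sqrt(0*5 + ((2 - 3)/(-5 - 3) + (-15 - 1*7))) = sqrt(0 + (-1/(-8) + (-15 - 7))) = sqrt(0 + (-1/8*(-1) - 22)) = sqrt(0 + (1/8 - 22)) = sqrt(0 - 175/8) = sqrt(-175/8) = 5*I*sqrt(14)/4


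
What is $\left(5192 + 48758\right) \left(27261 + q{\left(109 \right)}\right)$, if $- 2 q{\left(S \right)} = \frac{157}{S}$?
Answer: $\frac{160305438475}{109} \approx 1.4707 \cdot 10^{9}$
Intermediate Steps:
$q{\left(S \right)} = - \frac{157}{2 S}$ ($q{\left(S \right)} = - \frac{157 \frac{1}{S}}{2} = - \frac{157}{2 S}$)
$\left(5192 + 48758\right) \left(27261 + q{\left(109 \right)}\right) = \left(5192 + 48758\right) \left(27261 - \frac{157}{2 \cdot 109}\right) = 53950 \left(27261 - \frac{157}{218}\right) = 53950 \cdot \frac{5942741}{218} = \frac{160305438475}{109}$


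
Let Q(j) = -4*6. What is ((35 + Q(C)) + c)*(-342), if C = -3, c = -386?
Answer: 128250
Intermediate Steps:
Q(j) = -24
((35 + Q(C)) + c)*(-342) = ((35 - 24) - 386)*(-342) = (11 - 386)*(-342) = -375*(-342) = 128250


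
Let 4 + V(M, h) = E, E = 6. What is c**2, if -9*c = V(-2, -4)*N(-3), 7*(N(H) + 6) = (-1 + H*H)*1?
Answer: 4624/3969 ≈ 1.1650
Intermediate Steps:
V(M, h) = 2 (V(M, h) = -4 + 6 = 2)
N(H) = -43/7 + H**2/7 (N(H) = -6 + ((-1 + H*H)*1)/7 = -6 + ((-1 + H**2)*1)/7 = -6 + (-1 + H**2)/7 = -6 + (-1/7 + H**2/7) = -43/7 + H**2/7)
c = 68/63 (c = -2*(-43/7 + (1/7)*(-3)**2)/9 = -2*(-43/7 + (1/7)*9)/9 = -2*(-43/7 + 9/7)/9 = -2*(-34)/(9*7) = -1/9*(-68/7) = 68/63 ≈ 1.0794)
c**2 = (68/63)**2 = 4624/3969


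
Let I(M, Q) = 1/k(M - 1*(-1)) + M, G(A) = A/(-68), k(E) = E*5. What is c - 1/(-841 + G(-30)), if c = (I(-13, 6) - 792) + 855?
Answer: 85710461/1714740 ≈ 49.984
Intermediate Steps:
k(E) = 5*E
G(A) = -A/68 (G(A) = A*(-1/68) = -A/68)
I(M, Q) = M + 1/(5 + 5*M) (I(M, Q) = 1/(5*(M - 1*(-1))) + M = 1/(5*(M + 1)) + M = 1/(5*(1 + M)) + M = 1/(5 + 5*M) + M = M + 1/(5 + 5*M))
c = 2999/60 (c = ((1/5 - 13*(1 - 13))/(1 - 13) - 792) + 855 = ((1/5 - 13*(-12))/(-12) - 792) + 855 = (-(1/5 + 156)/12 - 792) + 855 = (-1/12*781/5 - 792) + 855 = (-781/60 - 792) + 855 = -48301/60 + 855 = 2999/60 ≈ 49.983)
c - 1/(-841 + G(-30)) = 2999/60 - 1/(-841 - 1/68*(-30)) = 2999/60 - 1/(-841 + 15/34) = 2999/60 - 1/(-28579/34) = 2999/60 - 1*(-34/28579) = 2999/60 + 34/28579 = 85710461/1714740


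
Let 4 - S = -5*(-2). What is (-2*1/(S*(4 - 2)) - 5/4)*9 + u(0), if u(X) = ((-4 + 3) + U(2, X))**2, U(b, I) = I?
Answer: -35/4 ≈ -8.7500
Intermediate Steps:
S = -6 (S = 4 - (-5)*(-2) = 4 - 1*10 = 4 - 10 = -6)
u(X) = (-1 + X)**2 (u(X) = ((-4 + 3) + X)**2 = (-1 + X)**2)
(-2*1/(S*(4 - 2)) - 5/4)*9 + u(0) = (-2*(-1/(6*(4 - 2))) - 5/4)*9 + (-1 + 0)**2 = (-2/((-6*2)) - 5*1/4)*9 + (-1)**2 = (-2/(-12) - 5/4)*9 + 1 = (-2*(-1/12) - 5/4)*9 + 1 = (1/6 - 5/4)*9 + 1 = -13/12*9 + 1 = -39/4 + 1 = -35/4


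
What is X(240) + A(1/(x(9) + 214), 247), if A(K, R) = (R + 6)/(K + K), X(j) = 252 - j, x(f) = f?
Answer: 56443/2 ≈ 28222.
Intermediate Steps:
A(K, R) = (6 + R)/(2*K) (A(K, R) = (6 + R)/((2*K)) = (6 + R)*(1/(2*K)) = (6 + R)/(2*K))
X(240) + A(1/(x(9) + 214), 247) = (252 - 1*240) + (6 + 247)/(2*(1/(9 + 214))) = (252 - 240) + (½)*253/1/223 = 12 + (½)*253/(1/223) = 12 + (½)*223*253 = 12 + 56419/2 = 56443/2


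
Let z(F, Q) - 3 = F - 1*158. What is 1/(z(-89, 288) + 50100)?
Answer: 1/49856 ≈ 2.0058e-5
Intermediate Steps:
z(F, Q) = -155 + F (z(F, Q) = 3 + (F - 1*158) = 3 + (F - 158) = 3 + (-158 + F) = -155 + F)
1/(z(-89, 288) + 50100) = 1/((-155 - 89) + 50100) = 1/(-244 + 50100) = 1/49856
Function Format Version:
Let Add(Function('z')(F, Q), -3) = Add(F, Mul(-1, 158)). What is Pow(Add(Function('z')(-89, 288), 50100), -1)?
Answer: Rational(1, 49856) ≈ 2.0058e-5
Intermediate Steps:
Function('z')(F, Q) = Add(-155, F) (Function('z')(F, Q) = Add(3, Add(F, Mul(-1, 158))) = Add(3, Add(F, -158)) = Add(3, Add(-158, F)) = Add(-155, F))
Pow(Add(Function('z')(-89, 288), 50100), -1) = Pow(Add(Add(-155, -89), 50100), -1) = Pow(Add(-244, 50100), -1) = Pow(49856, -1) = Rational(1, 49856)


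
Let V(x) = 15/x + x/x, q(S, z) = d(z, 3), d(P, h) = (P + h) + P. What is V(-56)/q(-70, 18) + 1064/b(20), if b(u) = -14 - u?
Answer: -1161191/37128 ≈ -31.275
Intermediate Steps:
d(P, h) = h + 2*P
q(S, z) = 3 + 2*z
V(x) = 1 + 15/x (V(x) = 15/x + 1 = 1 + 15/x)
V(-56)/q(-70, 18) + 1064/b(20) = ((15 - 56)/(-56))/(3 + 2*18) + 1064/(-14 - 1*20) = (-1/56*(-41))/(3 + 36) + 1064/(-14 - 20) = (41/56)/39 + 1064/(-34) = (41/56)*(1/39) + 1064*(-1/34) = 41/2184 - 532/17 = -1161191/37128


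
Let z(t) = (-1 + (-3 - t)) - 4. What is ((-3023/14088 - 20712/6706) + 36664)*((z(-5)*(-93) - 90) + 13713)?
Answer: 573207159089219/1124692 ≈ 5.0966e+8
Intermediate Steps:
z(t) = -8 - t (z(t) = (-4 - t) - 4 = -8 - t)
((-3023/14088 - 20712/6706) + 36664)*((z(-5)*(-93) - 90) + 13713) = ((-3023/14088 - 20712/6706) + 36664)*(((-8 - 1*(-5))*(-93) - 90) + 13713) = ((-3023*1/14088 - 20712*1/6706) + 36664)*(((-8 + 5)*(-93) - 90) + 13713) = ((-3023/14088 - 10356/3353) + 36664)*((-3*(-93) - 90) + 13713) = (-156031447/47237064 + 36664)*((279 - 90) + 13713) = 1731743683049*(189 + 13713)/47237064 = (1731743683049/47237064)*13902 = 573207159089219/1124692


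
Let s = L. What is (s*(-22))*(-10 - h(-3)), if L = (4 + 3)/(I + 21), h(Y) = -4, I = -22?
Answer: -924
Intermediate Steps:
L = -7 (L = (4 + 3)/(-22 + 21) = 7/(-1) = 7*(-1) = -7)
s = -7
(s*(-22))*(-10 - h(-3)) = (-7*(-22))*(-10 - 1*(-4)) = 154*(-10 + 4) = 154*(-6) = -924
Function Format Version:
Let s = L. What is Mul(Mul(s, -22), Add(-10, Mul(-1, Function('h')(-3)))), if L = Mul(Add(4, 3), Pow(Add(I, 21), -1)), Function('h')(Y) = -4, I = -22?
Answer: -924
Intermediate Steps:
L = -7 (L = Mul(Add(4, 3), Pow(Add(-22, 21), -1)) = Mul(7, Pow(-1, -1)) = Mul(7, -1) = -7)
s = -7
Mul(Mul(s, -22), Add(-10, Mul(-1, Function('h')(-3)))) = Mul(Mul(-7, -22), Add(-10, Mul(-1, -4))) = Mul(154, Add(-10, 4)) = Mul(154, -6) = -924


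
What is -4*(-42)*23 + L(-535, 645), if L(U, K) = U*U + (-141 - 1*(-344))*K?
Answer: 421024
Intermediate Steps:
L(U, K) = U² + 203*K (L(U, K) = U² + (-141 + 344)*K = U² + 203*K)
-4*(-42)*23 + L(-535, 645) = -4*(-42)*23 + ((-535)² + 203*645) = 168*23 + (286225 + 130935) = 3864 + 417160 = 421024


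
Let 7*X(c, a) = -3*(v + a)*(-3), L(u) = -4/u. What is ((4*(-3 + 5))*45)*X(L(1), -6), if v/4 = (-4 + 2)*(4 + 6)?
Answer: -278640/7 ≈ -39806.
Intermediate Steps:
v = -80 (v = 4*((-4 + 2)*(4 + 6)) = 4*(-2*10) = 4*(-20) = -80)
X(c, a) = -720/7 + 9*a/7 (X(c, a) = (-3*(-80 + a)*(-3))/7 = (-3*(240 - 3*a))/7 = (-720 + 9*a)/7 = -720/7 + 9*a/7)
((4*(-3 + 5))*45)*X(L(1), -6) = ((4*(-3 + 5))*45)*(-720/7 + (9/7)*(-6)) = ((4*2)*45)*(-720/7 - 54/7) = (8*45)*(-774/7) = 360*(-774/7) = -278640/7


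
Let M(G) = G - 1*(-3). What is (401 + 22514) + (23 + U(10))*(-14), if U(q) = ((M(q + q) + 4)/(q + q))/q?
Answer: 2259111/100 ≈ 22591.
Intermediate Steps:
M(G) = 3 + G (M(G) = G + 3 = 3 + G)
U(q) = (7 + 2*q)/(2*q²) (U(q) = (((3 + (q + q)) + 4)/(q + q))/q = (((3 + 2*q) + 4)/((2*q)))/q = ((7 + 2*q)*(1/(2*q)))/q = ((7 + 2*q)/(2*q))/q = (7 + 2*q)/(2*q²))
(401 + 22514) + (23 + U(10))*(-14) = (401 + 22514) + (23 + (7/2 + 10)/10²)*(-14) = 22915 + (23 + (1/100)*(27/2))*(-14) = 22915 + (23 + 27/200)*(-14) = 22915 + (4627/200)*(-14) = 22915 - 32389/100 = 2259111/100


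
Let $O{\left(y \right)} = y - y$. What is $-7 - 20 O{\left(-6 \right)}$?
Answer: $-7$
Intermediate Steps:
$O{\left(y \right)} = 0$
$-7 - 20 O{\left(-6 \right)} = -7 - 0 = -7 + 0 = -7$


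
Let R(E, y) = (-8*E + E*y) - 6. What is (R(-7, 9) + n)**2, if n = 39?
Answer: 676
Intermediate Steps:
R(E, y) = -6 - 8*E + E*y
(R(-7, 9) + n)**2 = ((-6 - 8*(-7) - 7*9) + 39)**2 = ((-6 + 56 - 63) + 39)**2 = (-13 + 39)**2 = 26**2 = 676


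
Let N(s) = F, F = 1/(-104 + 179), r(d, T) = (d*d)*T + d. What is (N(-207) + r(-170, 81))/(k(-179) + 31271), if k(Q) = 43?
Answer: 175554751/2348550 ≈ 74.750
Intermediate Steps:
r(d, T) = d + T*d**2 (r(d, T) = d**2*T + d = T*d**2 + d = d + T*d**2)
F = 1/75 ≈ 0.013333
N(s) = 1/75
(N(-207) + r(-170, 81))/(k(-179) + 31271) = (1/75 - 170*(1 + 81*(-170)))/(43 + 31271) = (1/75 - 170*(1 - 13770))/31314 = (1/75 - 170*(-13769))*(1/31314) = (1/75 + 2340730)*(1/31314) = (175554751/75)*(1/31314) = 175554751/2348550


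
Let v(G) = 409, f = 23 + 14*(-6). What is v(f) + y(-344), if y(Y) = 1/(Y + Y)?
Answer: 281391/688 ≈ 409.00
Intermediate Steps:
f = -61 (f = 23 - 84 = -61)
y(Y) = 1/(2*Y)
v(f) + y(-344) = 409 + (1/2)/(-344) = 409 + (1/2)*(-1/344) = 409 - 1/688 = 281391/688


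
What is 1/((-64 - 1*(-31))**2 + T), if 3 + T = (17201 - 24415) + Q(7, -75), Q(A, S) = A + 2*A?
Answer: -1/6107 ≈ -0.00016375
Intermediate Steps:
Q(A, S) = 3*A
T = -7196 (T = -3 + ((17201 - 24415) + 3*7) = -3 + (-7214 + 21) = -3 - 7193 = -7196)
1/((-64 - 1*(-31))**2 + T) = 1/((-64 - 1*(-31))**2 - 7196) = 1/((-64 + 31)**2 - 7196) = 1/((-33)**2 - 7196) = 1/(1089 - 7196) = 1/(-6107) = -1/6107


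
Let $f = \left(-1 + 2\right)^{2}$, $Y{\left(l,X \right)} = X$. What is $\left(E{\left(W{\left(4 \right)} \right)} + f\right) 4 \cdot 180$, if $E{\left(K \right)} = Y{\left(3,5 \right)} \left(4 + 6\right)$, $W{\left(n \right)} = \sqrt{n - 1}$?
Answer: $36720$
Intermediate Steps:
$f = 1$ ($f = 1^{2} = 1$)
$W{\left(n \right)} = \sqrt{-1 + n}$
$E{\left(K \right)} = 50$ ($E{\left(K \right)} = 5 \left(4 + 6\right) = 5 \cdot 10 = 50$)
$\left(E{\left(W{\left(4 \right)} \right)} + f\right) 4 \cdot 180 = \left(50 + 1\right) 4 \cdot 180 = 51 \cdot 4 \cdot 180 = 204 \cdot 180 = 36720$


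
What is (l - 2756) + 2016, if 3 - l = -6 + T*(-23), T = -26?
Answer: -1329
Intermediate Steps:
l = -589 (l = 3 - (-6 - 26*(-23)) = 3 - (-6 + 598) = 3 - 1*592 = 3 - 592 = -589)
(l - 2756) + 2016 = (-589 - 2756) + 2016 = -3345 + 2016 = -1329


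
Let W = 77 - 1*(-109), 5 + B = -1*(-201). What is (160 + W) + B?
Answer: 542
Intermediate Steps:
B = 196 (B = -5 - 1*(-201) = -5 + 201 = 196)
W = 186 (W = 77 + 109 = 186)
(160 + W) + B = (160 + 186) + 196 = 346 + 196 = 542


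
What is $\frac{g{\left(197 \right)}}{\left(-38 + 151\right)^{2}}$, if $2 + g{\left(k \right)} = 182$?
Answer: $\frac{180}{12769} \approx 0.014097$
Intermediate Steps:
$g{\left(k \right)} = 180$ ($g{\left(k \right)} = -2 + 182 = 180$)
$\frac{g{\left(197 \right)}}{\left(-38 + 151\right)^{2}} = \frac{180}{\left(-38 + 151\right)^{2}} = \frac{180}{113^{2}} = \frac{180}{12769}$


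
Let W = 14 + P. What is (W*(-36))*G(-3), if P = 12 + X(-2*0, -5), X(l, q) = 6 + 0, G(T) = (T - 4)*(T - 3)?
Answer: -48384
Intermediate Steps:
G(T) = (-4 + T)*(-3 + T)
X(l, q) = 6
P = 18 (P = 12 + 6 = 18)
W = 32 (W = 14 + 18 = 32)
(W*(-36))*G(-3) = (32*(-36))*(12 + (-3)² - 7*(-3)) = -1152*(12 + 9 + 21) = -1152*42 = -48384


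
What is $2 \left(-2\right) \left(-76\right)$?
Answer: $304$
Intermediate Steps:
$2 \left(-2\right) \left(-76\right) = \left(-4\right) \left(-76\right) = 304$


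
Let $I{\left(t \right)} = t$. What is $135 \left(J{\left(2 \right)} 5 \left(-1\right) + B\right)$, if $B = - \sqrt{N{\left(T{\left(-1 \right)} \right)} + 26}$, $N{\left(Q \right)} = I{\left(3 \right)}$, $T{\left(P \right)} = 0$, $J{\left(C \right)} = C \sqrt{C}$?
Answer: $- 1350 \sqrt{2} - 135 \sqrt{29} \approx -2636.2$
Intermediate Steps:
$J{\left(C \right)} = C^{\frac{3}{2}}$
$N{\left(Q \right)} = 3$
$B = - \sqrt{29}$ ($B = - \sqrt{3 + 26} = - \sqrt{29} \approx -5.3852$)
$135 \left(J{\left(2 \right)} 5 \left(-1\right) + B\right) = 135 \left(2^{\frac{3}{2}} \cdot 5 \left(-1\right) - \sqrt{29}\right) = 135 \left(2 \sqrt{2} \cdot 5 \left(-1\right) - \sqrt{29}\right) = 135 \left(10 \sqrt{2} \left(-1\right) - \sqrt{29}\right) = 135 \left(- 10 \sqrt{2} - \sqrt{29}\right) = 135 \left(- \sqrt{29} - 10 \sqrt{2}\right) = - 1350 \sqrt{2} - 135 \sqrt{29}$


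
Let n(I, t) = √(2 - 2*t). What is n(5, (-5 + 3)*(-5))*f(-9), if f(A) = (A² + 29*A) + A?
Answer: -567*I*√2 ≈ -801.86*I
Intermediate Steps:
f(A) = A² + 30*A
n(5, (-5 + 3)*(-5))*f(-9) = √(2 - 2*(-5 + 3)*(-5))*(-9*(30 - 9)) = √(2 - (-4)*(-5))*(-9*21) = √(2 - 2*10)*(-189) = √(2 - 20)*(-189) = √(-18)*(-189) = (3*I*√2)*(-189) = -567*I*√2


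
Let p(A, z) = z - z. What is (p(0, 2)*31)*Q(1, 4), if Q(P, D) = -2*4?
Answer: 0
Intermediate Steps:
Q(P, D) = -8
p(A, z) = 0
(p(0, 2)*31)*Q(1, 4) = (0*31)*(-8) = 0*(-8) = 0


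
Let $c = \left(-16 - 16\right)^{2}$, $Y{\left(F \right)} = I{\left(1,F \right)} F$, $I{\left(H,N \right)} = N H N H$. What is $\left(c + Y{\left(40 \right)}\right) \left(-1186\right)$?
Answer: $-77118464$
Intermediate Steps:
$I{\left(H,N \right)} = H^{2} N^{2}$ ($I{\left(H,N \right)} = H N N H = H N^{2} H = H^{2} N^{2}$)
$Y{\left(F \right)} = F^{3}$ ($Y{\left(F \right)} = 1^{2} F^{2} F = 1 F^{2} F = F^{2} F = F^{3}$)
$c = 1024$ ($c = \left(-32\right)^{2} = 1024$)
$\left(c + Y{\left(40 \right)}\right) \left(-1186\right) = \left(1024 + 40^{3}\right) \left(-1186\right) = \left(1024 + 64000\right) \left(-1186\right) = 65024 \left(-1186\right) = -77118464$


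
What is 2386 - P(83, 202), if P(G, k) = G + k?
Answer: 2101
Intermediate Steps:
2386 - P(83, 202) = 2386 - (83 + 202) = 2386 - 1*285 = 2386 - 285 = 2101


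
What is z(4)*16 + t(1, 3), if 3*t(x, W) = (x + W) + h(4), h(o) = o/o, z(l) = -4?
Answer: -187/3 ≈ -62.333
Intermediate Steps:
h(o) = 1
t(x, W) = ⅓ + W/3 + x/3 (t(x, W) = ((x + W) + 1)/3 = ((W + x) + 1)/3 = (1 + W + x)/3 = ⅓ + W/3 + x/3)
z(4)*16 + t(1, 3) = -4*16 + (⅓ + (⅓)*3 + (⅓)*1) = -64 + (⅓ + 1 + ⅓) = -64 + 5/3 = -187/3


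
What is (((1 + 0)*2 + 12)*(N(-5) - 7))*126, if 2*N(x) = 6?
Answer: -7056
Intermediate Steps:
N(x) = 3 (N(x) = (½)*6 = 3)
(((1 + 0)*2 + 12)*(N(-5) - 7))*126 = (((1 + 0)*2 + 12)*(3 - 7))*126 = ((1*2 + 12)*(-4))*126 = ((2 + 12)*(-4))*126 = (14*(-4))*126 = -56*126 = -7056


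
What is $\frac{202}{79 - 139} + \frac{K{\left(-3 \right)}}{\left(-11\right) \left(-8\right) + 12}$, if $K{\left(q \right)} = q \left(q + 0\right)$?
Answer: $- \frac{983}{300} \approx -3.2767$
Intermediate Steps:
$K{\left(q \right)} = q^{2}$ ($K{\left(q \right)} = q q = q^{2}$)
$\frac{202}{79 - 139} + \frac{K{\left(-3 \right)}}{\left(-11\right) \left(-8\right) + 12} = \frac{202}{79 - 139} + \frac{\left(-3\right)^{2}}{\left(-11\right) \left(-8\right) + 12} = \frac{202}{-60} + \frac{9}{88 + 12} = 202 \left(- \frac{1}{60}\right) + \frac{9}{100} = - \frac{101}{30} + 9 \cdot \frac{1}{100} = - \frac{101}{30} + \frac{9}{100} = - \frac{983}{300}$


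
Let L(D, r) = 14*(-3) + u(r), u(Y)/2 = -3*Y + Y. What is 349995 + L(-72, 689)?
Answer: 347197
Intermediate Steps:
u(Y) = -4*Y (u(Y) = 2*(-3*Y + Y) = 2*(-2*Y) = -4*Y)
L(D, r) = -42 - 4*r (L(D, r) = 14*(-3) - 4*r = -42 - 4*r)
349995 + L(-72, 689) = 349995 + (-42 - 4*689) = 349995 + (-42 - 2756) = 349995 - 2798 = 347197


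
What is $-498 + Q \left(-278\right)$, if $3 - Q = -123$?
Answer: $-35526$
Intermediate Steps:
$Q = 126$ ($Q = 3 - -123 = 3 + 123 = 126$)
$-498 + Q \left(-278\right) = -498 + 126 \left(-278\right) = -498 - 35028 = -35526$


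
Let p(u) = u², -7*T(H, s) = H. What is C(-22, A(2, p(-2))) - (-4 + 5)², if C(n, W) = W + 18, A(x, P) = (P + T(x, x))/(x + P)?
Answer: 370/21 ≈ 17.619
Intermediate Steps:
T(H, s) = -H/7
A(x, P) = (P - x/7)/(P + x) (A(x, P) = (P - x/7)/(x + P) = (P - x/7)/(P + x))
C(n, W) = 18 + W
C(-22, A(2, p(-2))) - (-4 + 5)² = (18 + ((-2)² - ⅐*2)/((-2)² + 2)) - (-4 + 5)² = (18 + (4 - 2/7)/(4 + 2)) - 1*1² = (18 + (26/7)/6) - 1*1 = (18 + (⅙)*(26/7)) - 1 = (18 + 13/21) - 1 = 391/21 - 1 = 370/21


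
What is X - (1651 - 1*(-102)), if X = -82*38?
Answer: -4869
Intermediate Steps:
X = -3116
X - (1651 - 1*(-102)) = -3116 - (1651 - 1*(-102)) = -3116 - (1651 + 102) = -3116 - 1*1753 = -3116 - 1753 = -4869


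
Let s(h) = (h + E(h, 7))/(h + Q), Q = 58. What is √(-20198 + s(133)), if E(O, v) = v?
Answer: I*√736816498/191 ≈ 142.12*I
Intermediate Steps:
s(h) = (7 + h)/(58 + h) (s(h) = (h + 7)/(h + 58) = (7 + h)/(58 + h))
√(-20198 + s(133)) = √(-20198 + (7 + 133)/(58 + 133)) = √(-20198 + 140/191) = √(-3857678/191) = I*√736816498/191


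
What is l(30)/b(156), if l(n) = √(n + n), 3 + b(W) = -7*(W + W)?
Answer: -2*√15/2187 ≈ -0.0035418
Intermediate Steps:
b(W) = -3 - 14*W (b(W) = -3 - 7*(W + W) = -3 - 14*W)
l(n) = √2*√n (l(n) = √(2*n) = √2*√n)
l(30)/b(156) = (√2*√30)/(-3 - 14*156) = (2*√15)/(-3 - 2184) = (2*√15)/(-2187) = (2*√15)*(-1/2187) = -2*√15/2187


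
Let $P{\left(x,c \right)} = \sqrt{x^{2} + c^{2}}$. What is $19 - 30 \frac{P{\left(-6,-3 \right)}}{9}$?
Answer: $19 - 10 \sqrt{5} \approx -3.3607$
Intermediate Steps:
$P{\left(x,c \right)} = \sqrt{c^{2} + x^{2}}$
$19 - 30 \frac{P{\left(-6,-3 \right)}}{9} = 19 - 30 \frac{\sqrt{\left(-3\right)^{2} + \left(-6\right)^{2}}}{9} = 19 - 30 \sqrt{9 + 36} \cdot \frac{1}{9} = 19 - 30 \sqrt{45} \cdot \frac{1}{9} = 19 - 30 \cdot 3 \sqrt{5} \cdot \frac{1}{9} = 19 - 30 \frac{\sqrt{5}}{3} = 19 - 10 \sqrt{5}$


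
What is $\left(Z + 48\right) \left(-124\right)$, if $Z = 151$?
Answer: $-24676$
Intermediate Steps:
$\left(Z + 48\right) \left(-124\right) = \left(151 + 48\right) \left(-124\right) = 199 \left(-124\right) = -24676$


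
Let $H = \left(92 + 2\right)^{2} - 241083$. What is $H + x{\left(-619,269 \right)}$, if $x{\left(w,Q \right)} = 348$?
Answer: $-231899$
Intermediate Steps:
$H = -232247$ ($H = 94^{2} - 241083 = 8836 - 241083 = -232247$)
$H + x{\left(-619,269 \right)} = -232247 + 348 = -231899$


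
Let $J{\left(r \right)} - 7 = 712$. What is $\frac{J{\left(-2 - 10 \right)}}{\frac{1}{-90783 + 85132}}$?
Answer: $-4063069$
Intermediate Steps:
$J{\left(r \right)} = 719$ ($J{\left(r \right)} = 7 + 712 = 719$)
$\frac{J{\left(-2 - 10 \right)}}{\frac{1}{-90783 + 85132}} = \frac{719}{\frac{1}{-90783 + 85132}} = \frac{719}{\frac{1}{-5651}} = \frac{719}{- \frac{1}{5651}} = 719 \left(-5651\right) = -4063069$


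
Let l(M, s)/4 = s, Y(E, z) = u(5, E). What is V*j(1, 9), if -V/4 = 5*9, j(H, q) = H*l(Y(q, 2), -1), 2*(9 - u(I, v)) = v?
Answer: 720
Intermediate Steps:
u(I, v) = 9 - v/2
Y(E, z) = 9 - E/2
l(M, s) = 4*s
j(H, q) = -4*H (j(H, q) = H*(4*(-1)) = H*(-4) = -4*H)
V = -180 (V = -20*9 = -4*45 = -180)
V*j(1, 9) = -(-720) = -180*(-4) = 720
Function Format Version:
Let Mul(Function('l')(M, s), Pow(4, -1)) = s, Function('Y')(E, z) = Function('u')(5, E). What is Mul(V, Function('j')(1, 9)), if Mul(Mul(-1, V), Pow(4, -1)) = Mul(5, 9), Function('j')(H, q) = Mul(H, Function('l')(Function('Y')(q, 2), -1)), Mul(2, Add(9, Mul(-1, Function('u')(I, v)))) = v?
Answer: 720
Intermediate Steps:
Function('u')(I, v) = Add(9, Mul(Rational(-1, 2), v))
Function('Y')(E, z) = Add(9, Mul(Rational(-1, 2), E))
Function('l')(M, s) = Mul(4, s)
Function('j')(H, q) = Mul(-4, H) (Function('j')(H, q) = Mul(H, Mul(4, -1)) = Mul(H, -4) = Mul(-4, H))
V = -180 (V = Mul(-4, Mul(5, 9)) = Mul(-4, 45) = -180)
Mul(V, Function('j')(1, 9)) = Mul(-180, Mul(-4, 1)) = Mul(-180, -4) = 720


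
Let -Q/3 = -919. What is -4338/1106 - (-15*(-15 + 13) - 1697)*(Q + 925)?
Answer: 3394253213/553 ≈ 6.1379e+6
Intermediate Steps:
Q = 2757 (Q = -3*(-919) = 2757)
-4338/1106 - (-15*(-15 + 13) - 1697)*(Q + 925) = -4338/1106 - (-15*(-15 + 13) - 1697)*(2757 + 925) = -4338*1/1106 - (-15*(-2) - 1697)*3682 = -2169/553 - (30 - 1697)*3682 = -2169/553 - (-1667)*3682 = -2169/553 - 1*(-6137894) = -2169/553 + 6137894 = 3394253213/553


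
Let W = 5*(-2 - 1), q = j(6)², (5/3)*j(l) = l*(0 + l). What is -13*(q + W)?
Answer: -146757/25 ≈ -5870.3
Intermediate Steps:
j(l) = 3*l²/5 (j(l) = 3*(l*(0 + l))/5 = 3*(l*l)/5 = 3*l²/5)
q = 11664/25 (q = ((⅗)*6²)² = ((⅗)*36)² = (108/5)² = 11664/25 ≈ 466.56)
W = -15 (W = 5*(-3) = -15)
-13*(q + W) = -13*(11664/25 - 15) = -13*11289/25 = -146757/25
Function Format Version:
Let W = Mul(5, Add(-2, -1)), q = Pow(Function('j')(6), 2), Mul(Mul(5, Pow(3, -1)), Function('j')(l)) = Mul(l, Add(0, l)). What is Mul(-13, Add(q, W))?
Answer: Rational(-146757, 25) ≈ -5870.3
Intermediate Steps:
Function('j')(l) = Mul(Rational(3, 5), Pow(l, 2)) (Function('j')(l) = Mul(Rational(3, 5), Mul(l, Add(0, l))) = Mul(Rational(3, 5), Mul(l, l)) = Mul(Rational(3, 5), Pow(l, 2)))
q = Rational(11664, 25) (q = Pow(Mul(Rational(3, 5), Pow(6, 2)), 2) = Pow(Mul(Rational(3, 5), 36), 2) = Pow(Rational(108, 5), 2) = Rational(11664, 25) ≈ 466.56)
W = -15 (W = Mul(5, -3) = -15)
Mul(-13, Add(q, W)) = Mul(-13, Add(Rational(11664, 25), -15)) = Mul(-13, Rational(11289, 25)) = Rational(-146757, 25)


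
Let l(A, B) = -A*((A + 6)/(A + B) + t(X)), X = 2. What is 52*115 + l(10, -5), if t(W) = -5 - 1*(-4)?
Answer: 5958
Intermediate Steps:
t(W) = -1 (t(W) = -5 + 4 = -1)
l(A, B) = -A*(-1 + (6 + A)/(A + B)) (l(A, B) = -A*((A + 6)/(A + B) - 1) = -A*((6 + A)/(A + B) - 1) = -A*(-1 + (6 + A)/(A + B)))
52*115 + l(10, -5) = 52*115 + 10*(-6 - 5)/(10 - 5) = 5980 + 10*(-11)/5 = 5980 + 10*(⅕)*(-11) = 5980 - 22 = 5958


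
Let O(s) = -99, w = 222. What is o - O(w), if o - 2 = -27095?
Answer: -26994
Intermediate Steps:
o = -27093 (o = 2 - 27095 = -27093)
o - O(w) = -27093 - 1*(-99) = -27093 + 99 = -26994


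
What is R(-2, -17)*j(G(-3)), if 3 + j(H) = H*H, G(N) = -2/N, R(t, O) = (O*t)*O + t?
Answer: 13340/9 ≈ 1482.2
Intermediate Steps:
R(t, O) = t + t*O² (R(t, O) = t*O² + t = t + t*O²)
j(H) = -3 + H² (j(H) = -3 + H*H = -3 + H²)
R(-2, -17)*j(G(-3)) = (-2*(1 + (-17)²))*(-3 + (-2/(-3))²) = (-2*(1 + 289))*(-3 + (-2*(-⅓))²) = (-2*290)*(-3 + (⅔)²) = -580*(-3 + 4/9) = -580*(-23/9) = 13340/9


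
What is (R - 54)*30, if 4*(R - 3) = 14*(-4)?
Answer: -1950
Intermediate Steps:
R = -11 (R = 3 + (14*(-4))/4 = 3 + (¼)*(-56) = 3 - 14 = -11)
(R - 54)*30 = (-11 - 54)*30 = -65*30 = -1950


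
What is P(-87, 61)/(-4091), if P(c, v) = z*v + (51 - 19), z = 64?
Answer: -3936/4091 ≈ -0.96211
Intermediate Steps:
P(c, v) = 32 + 64*v (P(c, v) = 64*v + (51 - 19) = 64*v + 32 = 32 + 64*v)
P(-87, 61)/(-4091) = (32 + 64*61)/(-4091) = (32 + 3904)*(-1/4091) = 3936*(-1/4091) = -3936/4091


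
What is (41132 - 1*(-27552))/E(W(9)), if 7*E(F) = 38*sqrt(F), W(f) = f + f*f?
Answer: 120197*sqrt(10)/285 ≈ 1333.7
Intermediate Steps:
W(f) = f + f**2
E(F) = 38*sqrt(F)/7 (E(F) = (38*sqrt(F))/7 = 38*sqrt(F)/7)
(41132 - 1*(-27552))/E(W(9)) = (41132 - 1*(-27552))/((38*sqrt(9*(1 + 9))/7)) = (41132 + 27552)/((38*sqrt(9*10)/7)) = 68684/((38*sqrt(90)/7)) = 68684/((38*(3*sqrt(10))/7)) = 68684/((114*sqrt(10)/7)) = 68684*(7*sqrt(10)/1140) = 120197*sqrt(10)/285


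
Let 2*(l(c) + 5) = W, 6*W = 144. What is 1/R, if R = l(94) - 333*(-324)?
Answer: 1/107899 ≈ 9.2679e-6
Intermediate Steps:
W = 24 (W = (⅙)*144 = 24)
l(c) = 7 (l(c) = -5 + (½)*24 = -5 + 12 = 7)
R = 107899 (R = 7 - 333*(-324) = 7 + 107892 = 107899)
1/R = 1/107899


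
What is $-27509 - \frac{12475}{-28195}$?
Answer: $- \frac{155120756}{5639} \approx -27509.0$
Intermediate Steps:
$-27509 - \frac{12475}{-28195} = -27509 - - \frac{2495}{5639} = -27509 + \frac{2495}{5639} = - \frac{155120756}{5639}$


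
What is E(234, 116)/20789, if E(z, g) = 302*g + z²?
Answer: 89788/20789 ≈ 4.3190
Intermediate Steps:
E(z, g) = z² + 302*g
E(234, 116)/20789 = (234² + 302*116)/20789 = (54756 + 35032)*(1/20789) = 89788*(1/20789) = 89788/20789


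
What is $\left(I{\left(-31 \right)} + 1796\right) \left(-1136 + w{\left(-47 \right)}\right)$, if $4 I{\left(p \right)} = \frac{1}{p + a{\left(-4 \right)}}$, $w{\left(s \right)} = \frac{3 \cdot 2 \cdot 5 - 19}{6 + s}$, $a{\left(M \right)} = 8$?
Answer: $- \frac{7697616597}{3772} \approx -2.0407 \cdot 10^{6}$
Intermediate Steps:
$w{\left(s \right)} = \frac{11}{6 + s}$ ($w{\left(s \right)} = \frac{6 \cdot 5 - 19}{6 + s} = \frac{30 - 19}{6 + s} = \frac{11}{6 + s}$)
$I{\left(p \right)} = \frac{1}{4 \left(8 + p\right)}$ ($I{\left(p \right)} = \frac{1}{4 \left(p + 8\right)} = \frac{1}{4 \left(8 + p\right)}$)
$\left(I{\left(-31 \right)} + 1796\right) \left(-1136 + w{\left(-47 \right)}\right) = \left(\frac{1}{4 \left(8 - 31\right)} + 1796\right) \left(-1136 + \frac{11}{6 - 47}\right) = \left(\frac{1}{4 \left(-23\right)} + 1796\right) \left(-1136 + \frac{11}{-41}\right) = \left(\frac{1}{4} \left(- \frac{1}{23}\right) + 1796\right) \left(-1136 + 11 \left(- \frac{1}{41}\right)\right) = \left(- \frac{1}{92} + 1796\right) \left(-1136 - \frac{11}{41}\right) = \frac{165231}{92} \left(- \frac{46587}{41}\right) = - \frac{7697616597}{3772}$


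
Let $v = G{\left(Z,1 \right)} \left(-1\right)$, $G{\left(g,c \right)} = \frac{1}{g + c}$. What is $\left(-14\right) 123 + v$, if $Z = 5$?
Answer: $- \frac{10333}{6} \approx -1722.2$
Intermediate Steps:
$G{\left(g,c \right)} = \frac{1}{c + g}$
$v = - \frac{1}{6}$ ($v = \frac{1}{1 + 5} \left(-1\right) = \frac{1}{6} \left(-1\right) = - \frac{1}{6} \approx -0.16667$)
$\left(-14\right) 123 + v = \left(-14\right) 123 - \frac{1}{6} = -1722 - \frac{1}{6} = - \frac{10333}{6}$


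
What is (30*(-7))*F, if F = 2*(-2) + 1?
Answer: 630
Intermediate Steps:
F = -3 (F = -4 + 1 = -3)
(30*(-7))*F = (30*(-7))*(-3) = -210*(-3) = 630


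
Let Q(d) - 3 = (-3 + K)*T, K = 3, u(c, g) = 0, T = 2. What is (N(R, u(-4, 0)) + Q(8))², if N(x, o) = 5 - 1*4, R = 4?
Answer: 16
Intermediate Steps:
N(x, o) = 1 (N(x, o) = 5 - 4 = 1)
Q(d) = 3 (Q(d) = 3 + (-3 + 3)*2 = 3 + 0*2 = 3 + 0 = 3)
(N(R, u(-4, 0)) + Q(8))² = (1 + 3)² = 4² = 16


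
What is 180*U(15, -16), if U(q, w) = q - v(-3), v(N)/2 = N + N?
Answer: 4860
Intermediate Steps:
v(N) = 4*N (v(N) = 2*(N + N) = 2*(2*N) = 4*N)
U(q, w) = 12 + q (U(q, w) = q - 4*(-3) = q - 1*(-12) = q + 12 = 12 + q)
180*U(15, -16) = 180*(12 + 15) = 180*27 = 4860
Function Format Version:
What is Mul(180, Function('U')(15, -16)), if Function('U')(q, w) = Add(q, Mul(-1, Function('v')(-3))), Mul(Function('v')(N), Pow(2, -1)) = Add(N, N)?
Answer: 4860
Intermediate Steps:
Function('v')(N) = Mul(4, N) (Function('v')(N) = Mul(2, Add(N, N)) = Mul(2, Mul(2, N)) = Mul(4, N))
Function('U')(q, w) = Add(12, q) (Function('U')(q, w) = Add(q, Mul(-1, Mul(4, -3))) = Add(q, Mul(-1, -12)) = Add(q, 12) = Add(12, q))
Mul(180, Function('U')(15, -16)) = Mul(180, Add(12, 15)) = Mul(180, 27) = 4860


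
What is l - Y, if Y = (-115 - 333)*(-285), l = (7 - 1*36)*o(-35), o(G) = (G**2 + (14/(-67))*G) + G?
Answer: -10880940/67 ≈ -1.6240e+5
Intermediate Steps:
o(G) = G**2 + 53*G/67 (o(G) = (G**2 + (14*(-1/67))*G) + G = (G**2 - 14*G/67) + G = G**2 + 53*G/67)
l = -2326380/67 (l = (7 - 1*36)*((1/67)*(-35)*(53 + 67*(-35))) = (7 - 36)*((1/67)*(-35)*(53 - 2345)) = -29*(-35)*(-2292)/67 = -29*80220/67 = -2326380/67 ≈ -34722.)
Y = 127680 (Y = -448*(-285) = 127680)
l - Y = -2326380/67 - 1*127680 = -2326380/67 - 127680 = -10880940/67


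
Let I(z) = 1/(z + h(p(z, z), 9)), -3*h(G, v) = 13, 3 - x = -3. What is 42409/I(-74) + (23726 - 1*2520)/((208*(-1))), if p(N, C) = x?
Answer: -1036507769/312 ≈ -3.3221e+6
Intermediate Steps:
x = 6 (x = 3 - 1*(-3) = 3 + 3 = 6)
p(N, C) = 6
h(G, v) = -13/3 (h(G, v) = -1/3*13 = -13/3)
I(z) = 1/(-13/3 + z) (I(z) = 1/(z - 13/3) = 1/(-13/3 + z))
42409/I(-74) + (23726 - 1*2520)/((208*(-1))) = 42409/((3/(-13 + 3*(-74)))) + (23726 - 1*2520)/((208*(-1))) = 42409/((3/(-13 - 222))) + (23726 - 2520)/(-208) = 42409/((3/(-235))) + 21206*(-1/208) = 42409/((3*(-1/235))) - 10603/104 = 42409/(-3/235) - 10603/104 = 42409*(-235/3) - 10603/104 = -9966115/3 - 10603/104 = -1036507769/312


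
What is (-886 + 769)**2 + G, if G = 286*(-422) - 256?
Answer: -107259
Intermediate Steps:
G = -120948 (G = -120692 - 256 = -120948)
(-886 + 769)**2 + G = (-886 + 769)**2 - 120948 = (-117)**2 - 120948 = 13689 - 120948 = -107259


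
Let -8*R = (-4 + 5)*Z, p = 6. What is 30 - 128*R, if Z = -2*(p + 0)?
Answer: -162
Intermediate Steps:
Z = -12 (Z = -2*(6 + 0) = -2*6 = -12)
R = 3/2 (R = -(-4 + 5)*(-12)/8 = -(-12)/8 = -⅛*(-12) = 3/2 ≈ 1.5000)
30 - 128*R = 30 - 128*3/2 = 30 - 192 = -162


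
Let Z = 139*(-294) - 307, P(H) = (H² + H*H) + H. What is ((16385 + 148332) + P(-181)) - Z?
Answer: 271231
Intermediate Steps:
P(H) = H + 2*H² (P(H) = (H² + H²) + H = 2*H² + H = H + 2*H²)
Z = -41173 (Z = -40866 - 307 = -41173)
((16385 + 148332) + P(-181)) - Z = ((16385 + 148332) - 181*(1 + 2*(-181))) - 1*(-41173) = (164717 - 181*(1 - 362)) + 41173 = (164717 - 181*(-361)) + 41173 = (164717 + 65341) + 41173 = 230058 + 41173 = 271231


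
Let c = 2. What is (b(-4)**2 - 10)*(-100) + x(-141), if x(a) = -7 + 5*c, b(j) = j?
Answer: -597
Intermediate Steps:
x(a) = 3 (x(a) = -7 + 5*2 = -7 + 10 = 3)
(b(-4)**2 - 10)*(-100) + x(-141) = ((-4)**2 - 10)*(-100) + 3 = (16 - 10)*(-100) + 3 = 6*(-100) + 3 = -600 + 3 = -597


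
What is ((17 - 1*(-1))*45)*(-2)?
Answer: -1620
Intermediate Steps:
((17 - 1*(-1))*45)*(-2) = ((17 + 1)*45)*(-2) = (18*45)*(-2) = 810*(-2) = -1620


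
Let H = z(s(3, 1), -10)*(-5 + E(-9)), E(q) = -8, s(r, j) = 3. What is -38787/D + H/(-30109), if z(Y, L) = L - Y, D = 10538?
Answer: -1169618705/317288642 ≈ -3.6863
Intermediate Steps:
H = 169 (H = (-10 - 1*3)*(-5 - 8) = (-10 - 3)*(-13) = -13*(-13) = 169)
-38787/D + H/(-30109) = -38787/10538 + 169/(-30109) = -38787*1/10538 + 169*(-1/30109) = -38787/10538 - 169/30109 = -1169618705/317288642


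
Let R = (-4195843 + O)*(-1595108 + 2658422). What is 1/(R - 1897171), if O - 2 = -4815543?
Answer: -1/9581932663747 ≈ -1.0436e-13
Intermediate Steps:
O = -4815541 (O = 2 - 4815543 = -4815541)
R = -9581930766576 (R = (-4195843 - 4815541)*(-1595108 + 2658422) = -9011384*1063314 = -9581930766576)
1/(R - 1897171) = 1/(-9581930766576 - 1897171) = 1/(-9581932663747) = -1/9581932663747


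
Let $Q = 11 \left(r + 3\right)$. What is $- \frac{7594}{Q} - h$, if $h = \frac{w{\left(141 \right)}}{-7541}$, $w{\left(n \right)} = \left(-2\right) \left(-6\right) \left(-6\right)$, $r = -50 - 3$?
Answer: $\frac{28613377}{2073775} \approx 13.798$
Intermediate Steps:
$r = -53$ ($r = -50 - 3 = -53$)
$w{\left(n \right)} = -72$ ($w{\left(n \right)} = 12 \left(-6\right) = -72$)
$h = \frac{72}{7541}$ ($h = - \frac{72}{-7541} = \left(-72\right) \left(- \frac{1}{7541}\right) = \frac{72}{7541} \approx 0.0095478$)
$Q = -550$ ($Q = 11 \left(-53 + 3\right) = 11 \left(-50\right) = -550$)
$- \frac{7594}{Q} - h = - \frac{7594}{-550} - \frac{72}{7541} = \left(-7594\right) \left(- \frac{1}{550}\right) - \frac{72}{7541} = \frac{3797}{275} - \frac{72}{7541} = \frac{28613377}{2073775}$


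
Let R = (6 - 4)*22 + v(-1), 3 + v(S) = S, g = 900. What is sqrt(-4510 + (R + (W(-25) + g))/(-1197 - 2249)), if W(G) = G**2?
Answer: 5*I*sqrt(2142450566)/3446 ≈ 67.16*I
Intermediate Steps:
v(S) = -3 + S
R = 40 (R = (6 - 4)*22 + (-3 - 1) = 2*22 - 4 = 44 - 4 = 40)
sqrt(-4510 + (R + (W(-25) + g))/(-1197 - 2249)) = sqrt(-4510 + (40 + ((-25)**2 + 900))/(-1197 - 2249)) = sqrt(-4510 + (40 + (625 + 900))/(-3446)) = sqrt(-4510 + (40 + 1525)*(-1/3446)) = sqrt(-4510 + 1565*(-1/3446)) = sqrt(-4510 - 1565/3446) = sqrt(-15543025/3446) = 5*I*sqrt(2142450566)/3446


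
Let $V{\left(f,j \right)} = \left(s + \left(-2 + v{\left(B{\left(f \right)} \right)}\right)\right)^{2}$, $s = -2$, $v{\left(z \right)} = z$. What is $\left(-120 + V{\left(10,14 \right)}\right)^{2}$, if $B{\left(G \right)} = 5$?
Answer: $14161$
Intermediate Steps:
$V{\left(f,j \right)} = 1$ ($V{\left(f,j \right)} = \left(-2 + \left(-2 + 5\right)\right)^{2} = \left(-2 + 3\right)^{2} = 1^{2} = 1$)
$\left(-120 + V{\left(10,14 \right)}\right)^{2} = \left(-120 + 1\right)^{2} = \left(-119\right)^{2} = 14161$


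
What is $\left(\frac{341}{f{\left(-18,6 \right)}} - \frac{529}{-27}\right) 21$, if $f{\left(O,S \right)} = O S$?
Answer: $\frac{12425}{36} \approx 345.14$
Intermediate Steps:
$\left(\frac{341}{f{\left(-18,6 \right)}} - \frac{529}{-27}\right) 21 = \left(\frac{341}{\left(-18\right) 6} - \frac{529}{-27}\right) 21 = \left(\frac{341}{-108} - - \frac{529}{27}\right) 21 = \left(341 \left(- \frac{1}{108}\right) + \frac{529}{27}\right) 21 = \left(- \frac{341}{108} + \frac{529}{27}\right) 21 = \frac{1775}{108} \cdot 21 = \frac{12425}{36}$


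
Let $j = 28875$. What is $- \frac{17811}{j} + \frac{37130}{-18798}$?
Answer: $- \frac{234489988}{90465375} \approx -2.592$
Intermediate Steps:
$- \frac{17811}{j} + \frac{37130}{-18798} = - \frac{17811}{28875} + \frac{37130}{-18798} = \left(-17811\right) \frac{1}{28875} + 37130 \left(- \frac{1}{18798}\right) = - \frac{5937}{9625} - \frac{18565}{9399} = - \frac{234489988}{90465375}$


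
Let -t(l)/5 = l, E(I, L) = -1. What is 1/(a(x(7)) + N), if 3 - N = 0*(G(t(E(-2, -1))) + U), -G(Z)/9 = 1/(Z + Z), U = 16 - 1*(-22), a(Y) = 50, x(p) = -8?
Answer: 1/53 ≈ 0.018868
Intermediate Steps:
U = 38 (U = 16 + 22 = 38)
t(l) = -5*l
G(Z) = -9/(2*Z) (G(Z) = -9/(Z + Z) = -9*1/(2*Z) = -9/(2*Z))
N = 3 (N = 3 - 0*(-9/(2*((-5*(-1)))) + 38) = 3 - 0*(-9/2/5 + 38) = 3 - 0*(-9/2*⅕ + 38) = 3 - 0*(-9/10 + 38) = 3 - 0*371/10 = 3 - 1*0 = 3 + 0 = 3)
1/(a(x(7)) + N) = 1/(50 + 3) = 1/53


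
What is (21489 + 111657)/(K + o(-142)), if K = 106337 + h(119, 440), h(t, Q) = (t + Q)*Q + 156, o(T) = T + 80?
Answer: 10242/27107 ≈ 0.37784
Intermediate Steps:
o(T) = 80 + T
h(t, Q) = 156 + Q*(Q + t) (h(t, Q) = (Q + t)*Q + 156 = Q*(Q + t) + 156 = 156 + Q*(Q + t))
K = 352453 (K = 106337 + (156 + 440² + 440*119) = 106337 + (156 + 193600 + 52360) = 106337 + 246116 = 352453)
(21489 + 111657)/(K + o(-142)) = (21489 + 111657)/(352453 + (80 - 142)) = 133146/(352453 - 62) = 133146/352391 = 133146*(1/352391) = 10242/27107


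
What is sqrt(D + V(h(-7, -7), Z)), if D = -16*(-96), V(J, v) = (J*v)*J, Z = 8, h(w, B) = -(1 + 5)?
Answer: 4*sqrt(114) ≈ 42.708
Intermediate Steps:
h(w, B) = -6 (h(w, B) = -1*6 = -6)
V(J, v) = v*J**2
D = 1536
sqrt(D + V(h(-7, -7), Z)) = sqrt(1536 + 8*(-6)**2) = sqrt(1536 + 8*36) = sqrt(1536 + 288) = sqrt(1824) = 4*sqrt(114)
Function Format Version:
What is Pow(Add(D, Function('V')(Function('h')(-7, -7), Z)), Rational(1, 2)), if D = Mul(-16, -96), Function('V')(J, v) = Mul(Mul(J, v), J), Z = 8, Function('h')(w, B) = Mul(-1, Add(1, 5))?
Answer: Mul(4, Pow(114, Rational(1, 2))) ≈ 42.708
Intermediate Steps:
Function('h')(w, B) = -6 (Function('h')(w, B) = Mul(-1, 6) = -6)
Function('V')(J, v) = Mul(v, Pow(J, 2))
D = 1536
Pow(Add(D, Function('V')(Function('h')(-7, -7), Z)), Rational(1, 2)) = Pow(Add(1536, Mul(8, Pow(-6, 2))), Rational(1, 2)) = Pow(Add(1536, Mul(8, 36)), Rational(1, 2)) = Pow(Add(1536, 288), Rational(1, 2)) = Pow(1824, Rational(1, 2)) = Mul(4, Pow(114, Rational(1, 2)))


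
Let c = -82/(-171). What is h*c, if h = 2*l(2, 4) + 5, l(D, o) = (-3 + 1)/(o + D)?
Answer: 1066/513 ≈ 2.0780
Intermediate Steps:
c = 82/171 (c = -82*(-1/171) = 82/171 ≈ 0.47953)
l(D, o) = -2/(D + o)
h = 13/3 (h = 2*(-2/(2 + 4)) + 5 = 2*(-2/6) + 5 = 2*(-2*1/6) + 5 = 2*(-1/3) + 5 = -2/3 + 5 = 13/3 ≈ 4.3333)
h*c = (13/3)*(82/171) = 1066/513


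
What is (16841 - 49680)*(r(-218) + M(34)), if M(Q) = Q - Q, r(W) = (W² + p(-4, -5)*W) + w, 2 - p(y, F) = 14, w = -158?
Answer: -1641358898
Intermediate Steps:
p(y, F) = -12 (p(y, F) = 2 - 1*14 = 2 - 14 = -12)
r(W) = -158 + W² - 12*W (r(W) = (W² - 12*W) - 158 = -158 + W² - 12*W)
M(Q) = 0
(16841 - 49680)*(r(-218) + M(34)) = (16841 - 49680)*((-158 + (-218)² - 12*(-218)) + 0) = -32839*((-158 + 47524 + 2616) + 0) = -32839*(49982 + 0) = -32839*49982 = -1641358898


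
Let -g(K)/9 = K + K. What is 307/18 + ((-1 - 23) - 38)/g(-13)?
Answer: 3929/234 ≈ 16.791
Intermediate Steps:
g(K) = -18*K (g(K) = -9*(K + K) = -18*K)
307/18 + ((-1 - 23) - 38)/g(-13) = 307/18 + ((-1 - 23) - 38)/((-18*(-13))) = 307*(1/18) + (-24 - 38)/234 = 307/18 - 62*1/234 = 307/18 - 31/117 = 3929/234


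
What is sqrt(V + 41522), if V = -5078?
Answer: 2*sqrt(9111) ≈ 190.90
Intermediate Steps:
sqrt(V + 41522) = sqrt(-5078 + 41522) = sqrt(36444) = 2*sqrt(9111)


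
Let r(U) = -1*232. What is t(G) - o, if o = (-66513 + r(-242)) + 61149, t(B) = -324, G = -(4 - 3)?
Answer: 5272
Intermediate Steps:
G = -1 (G = -1*1 = -1)
r(U) = -232
o = -5596 (o = (-66513 - 232) + 61149 = -66745 + 61149 = -5596)
t(G) - o = -324 - 1*(-5596) = -324 + 5596 = 5272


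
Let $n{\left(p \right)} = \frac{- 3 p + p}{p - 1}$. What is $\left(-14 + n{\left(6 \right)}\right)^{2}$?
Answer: $\frac{6724}{25} \approx 268.96$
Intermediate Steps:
$n{\left(p \right)} = - \frac{2 p}{-1 + p}$ ($n{\left(p \right)} = \frac{\left(-2\right) p}{-1 + p} = - \frac{2 p}{-1 + p}$)
$\left(-14 + n{\left(6 \right)}\right)^{2} = \left(-14 - \frac{12}{-1 + 6}\right)^{2} = \left(-14 - \frac{12}{5}\right)^{2} = \left(- \frac{82}{5}\right)^{2} = \frac{6724}{25}$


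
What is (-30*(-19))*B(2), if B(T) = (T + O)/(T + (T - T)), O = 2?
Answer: 1140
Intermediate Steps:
B(T) = (2 + T)/T (B(T) = (T + 2)/(T + (T - T)) = (2 + T)/(T + 0) = (2 + T)/T)
(-30*(-19))*B(2) = (-30*(-19))*((2 + 2)/2) = 570*((½)*4) = 570*2 = 1140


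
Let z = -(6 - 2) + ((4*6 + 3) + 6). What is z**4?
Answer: 707281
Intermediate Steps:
z = 29 (z = -1*4 + ((24 + 3) + 6) = -4 + (27 + 6) = -4 + 33 = 29)
z**4 = 29**4 = 707281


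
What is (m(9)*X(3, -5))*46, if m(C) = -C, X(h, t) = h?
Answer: -1242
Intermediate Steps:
(m(9)*X(3, -5))*46 = (-1*9*3)*46 = -9*3*46 = -27*46 = -1242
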